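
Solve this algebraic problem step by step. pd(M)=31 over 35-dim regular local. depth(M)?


pd+depth=depth(R)=35
depth=35-31=4


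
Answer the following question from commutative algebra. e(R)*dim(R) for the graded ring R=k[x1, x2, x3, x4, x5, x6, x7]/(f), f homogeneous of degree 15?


e(R)=deg(f)=15, dim(R)=7-1=6
e*dim=15*6=90


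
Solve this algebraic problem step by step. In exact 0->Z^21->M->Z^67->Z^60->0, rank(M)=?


Alt sum=0:
(-1)^0*21 + (-1)^1*? + (-1)^2*67 + (-1)^3*60=0
rank(M)=28


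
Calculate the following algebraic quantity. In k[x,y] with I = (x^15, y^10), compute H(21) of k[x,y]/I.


k[x,y], I = (x^15, y^10), d = 21
Need i < 15 and d-i < 10.
Range: 12 <= i <= 14.
H(21) = 3


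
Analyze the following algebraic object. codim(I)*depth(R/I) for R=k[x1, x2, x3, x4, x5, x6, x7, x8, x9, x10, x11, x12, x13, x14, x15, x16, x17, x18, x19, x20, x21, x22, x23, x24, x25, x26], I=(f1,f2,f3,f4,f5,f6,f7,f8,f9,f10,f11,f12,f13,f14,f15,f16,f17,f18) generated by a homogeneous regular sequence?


codim=18, depth=dim(R/I)=26-18=8
Product=18*8=144


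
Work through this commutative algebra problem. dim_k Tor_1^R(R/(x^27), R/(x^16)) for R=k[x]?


Tor_1(R/I,R/J)=(I cap J)/IJ=(x^27)/(x^43)
dim=43-27=min(27,16)=16


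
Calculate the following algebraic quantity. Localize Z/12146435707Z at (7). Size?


7-primary part: 12146435707=7^10*43
Size=7^10=282475249


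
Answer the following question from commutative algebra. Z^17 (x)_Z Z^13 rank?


rank(M(x)N) = rank(M)*rank(N)
17*13 = 221


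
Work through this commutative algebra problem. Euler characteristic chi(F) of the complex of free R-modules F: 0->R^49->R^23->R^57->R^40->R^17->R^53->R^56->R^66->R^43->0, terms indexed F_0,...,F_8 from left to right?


chi = sum (-1)^i * rank:
(-1)^0*49=49
(-1)^1*23=-23
(-1)^2*57=57
(-1)^3*40=-40
(-1)^4*17=17
(-1)^5*53=-53
(-1)^6*56=56
(-1)^7*66=-66
(-1)^8*43=43
chi=40


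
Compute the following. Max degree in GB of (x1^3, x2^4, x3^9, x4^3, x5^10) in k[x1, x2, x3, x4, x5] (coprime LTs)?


Pure powers, coprime LTs => already GB.
Degrees: 3, 4, 9, 3, 10
Max=10


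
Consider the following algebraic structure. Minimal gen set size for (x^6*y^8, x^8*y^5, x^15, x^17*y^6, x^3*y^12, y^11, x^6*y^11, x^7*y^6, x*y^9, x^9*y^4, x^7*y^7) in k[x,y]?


Remove redundant (divisible by others).
x^6*y^11 redundant.
x^17*y^6 redundant.
x^3*y^12 redundant.
x^7*y^7 redundant.
Min: x^15, x^9*y^4, x^8*y^5, x^7*y^6, x^6*y^8, x*y^9, y^11
Count=7


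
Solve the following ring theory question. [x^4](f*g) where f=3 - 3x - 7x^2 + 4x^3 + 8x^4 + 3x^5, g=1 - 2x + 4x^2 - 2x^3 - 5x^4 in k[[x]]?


[x^4] = sum a_i*b_j, i+j=4
  3*-5=-15
  -3*-2=6
  -7*4=-28
  4*-2=-8
  8*1=8
Sum=-37


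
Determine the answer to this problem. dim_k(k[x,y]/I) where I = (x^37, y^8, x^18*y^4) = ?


k[x,y]/I, I = (x^37, y^8, x^18*y^4)
Rect: 37x8=296. Corner: (37-18)x(8-4)=76.
dim = 296-76 = 220


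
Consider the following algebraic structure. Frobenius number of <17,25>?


gcd(17,25)=1 => F=ab-a-b=17*25-17-25=425-42=383


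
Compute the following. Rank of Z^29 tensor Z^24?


rank(M(x)N) = rank(M)*rank(N)
29*24 = 696


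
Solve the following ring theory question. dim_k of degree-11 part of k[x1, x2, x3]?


C(d+n-1,n-1)=C(13,2)=78


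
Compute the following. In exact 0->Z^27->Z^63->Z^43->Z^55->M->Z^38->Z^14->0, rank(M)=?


Alt sum=0:
(-1)^0*27 + (-1)^1*63 + (-1)^2*43 + (-1)^3*55 + (-1)^4*? + (-1)^5*38 + (-1)^6*14=0
rank(M)=72


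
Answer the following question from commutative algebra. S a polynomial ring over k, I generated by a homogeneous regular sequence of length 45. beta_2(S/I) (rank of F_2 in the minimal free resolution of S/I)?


Regular sequence => Koszul complex is the minimal free resolution.
Syz_1 minimally generated by Koszul relations f_i*e_j - f_j*e_i (i<j): mu(Syz_1) = beta_2 = C(m,2) = m(m-1)/2
m=45
45*44/2 = 990


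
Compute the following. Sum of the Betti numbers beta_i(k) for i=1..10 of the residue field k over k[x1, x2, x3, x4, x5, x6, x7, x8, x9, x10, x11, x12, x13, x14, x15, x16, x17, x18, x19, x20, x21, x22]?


Koszul resolution: beta_i(k)=C(n,i), n=22
C(22,1)=22, C(22,2)=231, C(22,3)=1540, C(22,4)=7315, C(22,5)=26334, C(22,6)=74613, C(22,7)=170544, C(22,8)=319770, C(22,9)=497420, C(22,10)=646646
Sum=1744435


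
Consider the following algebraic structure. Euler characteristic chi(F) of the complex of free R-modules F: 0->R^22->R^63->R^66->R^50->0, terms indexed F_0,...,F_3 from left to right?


chi = sum (-1)^i * rank:
(-1)^0*22=22
(-1)^1*63=-63
(-1)^2*66=66
(-1)^3*50=-50
chi=-25


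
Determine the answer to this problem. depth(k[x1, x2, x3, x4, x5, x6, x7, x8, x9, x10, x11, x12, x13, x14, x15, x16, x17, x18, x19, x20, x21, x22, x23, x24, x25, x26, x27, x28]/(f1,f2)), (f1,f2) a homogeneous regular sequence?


depth(R)=28
depth(R/I)=28-2=26


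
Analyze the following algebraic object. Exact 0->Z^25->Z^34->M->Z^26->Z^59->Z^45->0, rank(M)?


Alt sum=0:
(-1)^0*25 + (-1)^1*34 + (-1)^2*? + (-1)^3*26 + (-1)^4*59 + (-1)^5*45=0
rank(M)=21


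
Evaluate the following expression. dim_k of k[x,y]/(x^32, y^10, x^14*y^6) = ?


k[x,y]/I, I = (x^32, y^10, x^14*y^6)
Rect: 32x10=320. Corner: (32-14)x(10-6)=72.
dim = 320-72 = 248


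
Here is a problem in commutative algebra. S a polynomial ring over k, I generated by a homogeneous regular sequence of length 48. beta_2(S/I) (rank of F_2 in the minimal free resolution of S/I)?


Regular sequence => Koszul complex is the minimal free resolution.
Syz_1 minimally generated by Koszul relations f_i*e_j - f_j*e_i (i<j): mu(Syz_1) = beta_2 = C(m,2) = m(m-1)/2
m=48
48*47/2 = 1128


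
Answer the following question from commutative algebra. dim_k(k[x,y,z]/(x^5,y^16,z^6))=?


Basis: x^iy^jz^k, i<5,j<16,k<6
5*16*6=480


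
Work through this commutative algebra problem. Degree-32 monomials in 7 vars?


C(d+n-1,n-1)=C(38,6)=2760681


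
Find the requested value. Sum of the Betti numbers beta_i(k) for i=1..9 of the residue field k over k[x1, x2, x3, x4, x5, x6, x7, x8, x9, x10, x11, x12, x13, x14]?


Koszul resolution: beta_i(k)=C(n,i), n=14
C(14,1)=14, C(14,2)=91, C(14,3)=364, C(14,4)=1001, C(14,5)=2002, C(14,6)=3003, C(14,7)=3432, C(14,8)=3003, C(14,9)=2002
Sum=14912


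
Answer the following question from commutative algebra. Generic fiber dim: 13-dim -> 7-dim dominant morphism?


dim(fiber)=dim(X)-dim(Y)=13-7=6


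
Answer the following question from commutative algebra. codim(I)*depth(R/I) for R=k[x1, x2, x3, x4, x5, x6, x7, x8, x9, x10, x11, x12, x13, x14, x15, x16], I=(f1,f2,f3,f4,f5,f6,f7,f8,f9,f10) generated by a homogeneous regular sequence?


codim=10, depth=dim(R/I)=16-10=6
Product=10*6=60


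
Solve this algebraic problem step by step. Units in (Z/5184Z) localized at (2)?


Local ring = Z/64Z.
phi(64) = 2^5*(2-1) = 32


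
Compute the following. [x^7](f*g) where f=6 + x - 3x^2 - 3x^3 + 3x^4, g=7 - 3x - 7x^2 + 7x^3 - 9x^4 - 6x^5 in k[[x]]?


[x^7] = sum a_i*b_j, i+j=7
  -3*-6=18
  -3*-9=27
  3*7=21
Sum=66


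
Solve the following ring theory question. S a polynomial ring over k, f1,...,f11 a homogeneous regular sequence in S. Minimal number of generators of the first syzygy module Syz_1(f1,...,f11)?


Regular sequence => Koszul complex is the minimal free resolution.
Syz_1 minimally generated by Koszul relations f_i*e_j - f_j*e_i (i<j): mu(Syz_1) = beta_2 = C(m,2) = m(m-1)/2
m=11
11*10/2 = 55


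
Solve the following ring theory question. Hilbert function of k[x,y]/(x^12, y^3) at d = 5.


k[x,y], I = (x^12, y^3), d = 5
Need i < 12 and d-i < 3.
Range: 3 <= i <= 5.
H(5) = 3


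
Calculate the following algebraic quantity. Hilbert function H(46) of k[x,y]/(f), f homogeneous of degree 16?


H(t)=d for t>=d-1.
d=16, t=46
H(46)=16


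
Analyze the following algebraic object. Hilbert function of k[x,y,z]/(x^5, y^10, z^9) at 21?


Need i<5, j<10, k<9 with i+j+k=21.
For each i, j ranges over max(0,21-i-8)..min(9,21-i):
  i=0: j in [13,9] -> 0
  i=1: j in [12,9] -> 0
  i=2: j in [11,9] -> 0
  i=3: j in [10,9] -> 0
  i=4: j in [9,9] -> 1
H(21) = 0+0+0+0+1 = 1


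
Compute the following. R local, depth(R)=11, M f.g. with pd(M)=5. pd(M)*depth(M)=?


pd+depth=11
depth=11-5=6
pd*depth=5*6=30


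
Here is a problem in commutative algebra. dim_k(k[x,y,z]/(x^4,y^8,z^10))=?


Basis: x^iy^jz^k, i<4,j<8,k<10
4*8*10=320


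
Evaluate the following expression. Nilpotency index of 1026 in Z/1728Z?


1026^k mod 1728:
k=1: 1026
k=2: 324
k=3: 648
k=4: 1296
k=5: 864
k=6: 0
First zero at k = 6


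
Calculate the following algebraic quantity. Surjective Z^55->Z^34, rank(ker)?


rank(ker) = 55-34 = 21


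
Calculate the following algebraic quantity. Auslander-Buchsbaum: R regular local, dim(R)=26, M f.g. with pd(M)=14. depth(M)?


pd+depth=depth(R)=26
depth=26-14=12


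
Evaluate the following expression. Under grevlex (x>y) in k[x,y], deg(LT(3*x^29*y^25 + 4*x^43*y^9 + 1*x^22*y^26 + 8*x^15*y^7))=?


LT: 3*x^29*y^25
deg_x=29, deg_y=25
Total=29+25=54


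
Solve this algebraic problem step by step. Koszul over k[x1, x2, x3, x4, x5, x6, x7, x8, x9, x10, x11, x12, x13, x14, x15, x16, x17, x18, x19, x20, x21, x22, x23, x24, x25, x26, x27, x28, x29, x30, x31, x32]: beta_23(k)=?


C(n,i)=C(32,23)=28048800


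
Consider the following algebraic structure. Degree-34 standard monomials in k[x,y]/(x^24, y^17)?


k[x,y], I = (x^24, y^17), d = 34
Need i < 24 and d-i < 17.
Range: 18 <= i <= 23.
H(34) = 6


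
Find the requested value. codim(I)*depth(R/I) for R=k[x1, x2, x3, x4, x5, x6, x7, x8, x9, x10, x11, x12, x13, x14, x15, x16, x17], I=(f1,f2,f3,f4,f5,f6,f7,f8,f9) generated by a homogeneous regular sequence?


codim=9, depth=dim(R/I)=17-9=8
Product=9*8=72


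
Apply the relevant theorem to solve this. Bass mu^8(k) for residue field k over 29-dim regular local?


C(n,i)=C(29,8)=4292145


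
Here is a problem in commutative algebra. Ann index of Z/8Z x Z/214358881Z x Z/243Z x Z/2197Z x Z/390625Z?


Exponent = lcm of the cyclic orders; pairwise coprime => product.
2^3*11^8*3^5*13^3*5^8=8*214358881*243*2197*390625=357624969244846875000


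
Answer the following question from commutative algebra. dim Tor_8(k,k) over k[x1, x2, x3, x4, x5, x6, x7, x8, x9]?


Koszul: C(n,i)=C(9,8)=9


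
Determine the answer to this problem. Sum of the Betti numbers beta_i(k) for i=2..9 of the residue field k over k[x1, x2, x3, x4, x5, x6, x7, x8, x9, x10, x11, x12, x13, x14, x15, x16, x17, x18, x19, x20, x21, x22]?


Koszul resolution: beta_i(k)=C(n,i), n=22
C(22,2)=231, C(22,3)=1540, C(22,4)=7315, C(22,5)=26334, C(22,6)=74613, C(22,7)=170544, C(22,8)=319770, C(22,9)=497420
Sum=1097767


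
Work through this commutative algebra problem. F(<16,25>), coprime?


gcd(16,25)=1 => F=ab-a-b=16*25-16-25=400-41=359


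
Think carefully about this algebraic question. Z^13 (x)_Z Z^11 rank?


rank(M(x)N) = rank(M)*rank(N)
13*11 = 143


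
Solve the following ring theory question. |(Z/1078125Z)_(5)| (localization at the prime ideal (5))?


5-primary part: 1078125=5^6*69
Size=5^6=15625


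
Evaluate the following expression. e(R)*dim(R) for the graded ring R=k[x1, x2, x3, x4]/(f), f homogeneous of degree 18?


e(R)=deg(f)=18, dim(R)=4-1=3
e*dim=18*3=54


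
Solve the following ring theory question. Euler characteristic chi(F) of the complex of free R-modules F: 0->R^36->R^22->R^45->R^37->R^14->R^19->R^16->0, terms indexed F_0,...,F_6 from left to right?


chi = sum (-1)^i * rank:
(-1)^0*36=36
(-1)^1*22=-22
(-1)^2*45=45
(-1)^3*37=-37
(-1)^4*14=14
(-1)^5*19=-19
(-1)^6*16=16
chi=33


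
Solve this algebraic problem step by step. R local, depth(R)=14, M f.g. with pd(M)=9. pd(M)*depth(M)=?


pd+depth=14
depth=14-9=5
pd*depth=9*5=45


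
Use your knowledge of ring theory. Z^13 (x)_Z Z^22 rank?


rank(M(x)N) = rank(M)*rank(N)
13*22 = 286


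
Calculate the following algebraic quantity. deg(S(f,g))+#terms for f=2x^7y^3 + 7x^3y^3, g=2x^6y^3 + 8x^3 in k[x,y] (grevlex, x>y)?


LT(f)=2x^7y^3, LT(g)=2x^6y^3
lcm(LM)=x^7y^3
S(f,g) (scaled by 4 to clear denominators) = 2*f - 2x*g = 14x^3y^3 - 16x^4
2 terms, deg 6.
6+2=8


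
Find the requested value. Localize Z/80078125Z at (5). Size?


5-primary part: 80078125=5^9*41
Size=5^9=1953125


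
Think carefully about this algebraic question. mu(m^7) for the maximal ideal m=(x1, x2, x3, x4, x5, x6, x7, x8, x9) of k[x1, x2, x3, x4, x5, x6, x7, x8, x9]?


Graded Nakayama: mu(m^d) = dim_k (m^d/m^(d+1)) = #degree-7 monomials in 9 vars
C(n+d-1,d)=C(15,7)=6435


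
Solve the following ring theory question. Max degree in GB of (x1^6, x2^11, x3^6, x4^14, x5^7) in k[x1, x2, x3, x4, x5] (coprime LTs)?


Pure powers, coprime LTs => already GB.
Degrees: 6, 11, 6, 14, 7
Max=14


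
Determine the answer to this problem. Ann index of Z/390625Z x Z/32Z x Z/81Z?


Exponent = lcm of the cyclic orders; pairwise coprime => product.
5^8*2^5*3^4=390625*32*81=1012500000


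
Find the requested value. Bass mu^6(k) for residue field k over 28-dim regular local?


C(n,i)=C(28,6)=376740


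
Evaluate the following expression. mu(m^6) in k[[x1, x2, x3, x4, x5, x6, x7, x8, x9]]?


C(n+d-1,d)=C(14,6)=3003


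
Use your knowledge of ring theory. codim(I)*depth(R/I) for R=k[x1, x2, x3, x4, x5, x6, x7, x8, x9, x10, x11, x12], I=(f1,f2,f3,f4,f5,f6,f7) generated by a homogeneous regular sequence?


codim=7, depth=dim(R/I)=12-7=5
Product=7*5=35


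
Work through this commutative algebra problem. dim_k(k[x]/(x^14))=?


Basis: 1,x,...,x^13
dim=14


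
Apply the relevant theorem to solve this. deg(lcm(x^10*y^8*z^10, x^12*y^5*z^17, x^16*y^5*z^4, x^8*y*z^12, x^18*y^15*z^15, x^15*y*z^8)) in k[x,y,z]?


lcm = componentwise max:
x: max(10,12,16,8,18,15)=18
y: max(8,5,5,1,15,1)=15
z: max(10,17,4,12,15,8)=17
Total=18+15+17=50


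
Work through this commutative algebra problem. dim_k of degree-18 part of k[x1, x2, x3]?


C(d+n-1,n-1)=C(20,2)=190


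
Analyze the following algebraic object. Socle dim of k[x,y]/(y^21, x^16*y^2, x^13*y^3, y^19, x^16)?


Socle = ann(m) = span of standard monomials u with x*u, y*u in I (staircase corners).
Redundant generators: x^16*y^2, y^21
Minimal generators: x^16, x^13*y^3, y^19
Corners: x^12y^18, x^15y^2
Socle dim=2


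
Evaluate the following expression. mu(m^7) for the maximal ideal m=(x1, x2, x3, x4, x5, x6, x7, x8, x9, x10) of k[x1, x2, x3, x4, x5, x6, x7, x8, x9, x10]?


Graded Nakayama: mu(m^d) = dim_k (m^d/m^(d+1)) = #degree-7 monomials in 10 vars
C(n+d-1,d)=C(16,7)=11440


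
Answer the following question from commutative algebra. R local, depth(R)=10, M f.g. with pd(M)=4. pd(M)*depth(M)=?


pd+depth=10
depth=10-4=6
pd*depth=4*6=24


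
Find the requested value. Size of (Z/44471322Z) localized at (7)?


7-primary part: 44471322=7^7*54
Size=7^7=823543


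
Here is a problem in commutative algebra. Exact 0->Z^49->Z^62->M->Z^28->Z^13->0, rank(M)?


Alt sum=0:
(-1)^0*49 + (-1)^1*62 + (-1)^2*? + (-1)^3*28 + (-1)^4*13=0
rank(M)=28


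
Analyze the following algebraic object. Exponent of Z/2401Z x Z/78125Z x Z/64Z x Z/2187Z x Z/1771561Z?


Exponent = lcm of the cyclic orders; pairwise coprime => product.
7^4*5^7*2^6*3^7*11^6=2401*78125*64*2187*1771561=46512218903535000000


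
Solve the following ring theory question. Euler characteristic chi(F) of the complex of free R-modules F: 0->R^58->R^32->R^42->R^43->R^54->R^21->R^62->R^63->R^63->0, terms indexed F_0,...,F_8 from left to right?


chi = sum (-1)^i * rank:
(-1)^0*58=58
(-1)^1*32=-32
(-1)^2*42=42
(-1)^3*43=-43
(-1)^4*54=54
(-1)^5*21=-21
(-1)^6*62=62
(-1)^7*63=-63
(-1)^8*63=63
chi=120


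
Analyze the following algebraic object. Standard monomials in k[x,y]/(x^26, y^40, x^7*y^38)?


k[x,y]/I, I = (x^26, y^40, x^7*y^38)
Rect: 26x40=1040. Corner: (26-7)x(40-38)=38.
dim = 1040-38 = 1002


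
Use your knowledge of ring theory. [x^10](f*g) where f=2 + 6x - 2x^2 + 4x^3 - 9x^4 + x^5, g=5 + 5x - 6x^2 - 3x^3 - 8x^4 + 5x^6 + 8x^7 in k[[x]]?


[x^10] = sum a_i*b_j, i+j=10
  4*8=32
  -9*5=-45
Sum=-13


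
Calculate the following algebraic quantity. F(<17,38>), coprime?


gcd(17,38)=1 => F=ab-a-b=17*38-17-38=646-55=591


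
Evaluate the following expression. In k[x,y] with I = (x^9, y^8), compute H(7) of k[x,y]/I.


k[x,y], I = (x^9, y^8), d = 7
Need i < 9 and d-i < 8.
Range: 0 <= i <= 7.
H(7) = 8


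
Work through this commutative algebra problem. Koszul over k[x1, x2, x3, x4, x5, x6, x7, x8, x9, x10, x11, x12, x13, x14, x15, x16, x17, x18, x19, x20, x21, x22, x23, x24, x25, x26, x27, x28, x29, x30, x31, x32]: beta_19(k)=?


C(n,i)=C(32,19)=347373600


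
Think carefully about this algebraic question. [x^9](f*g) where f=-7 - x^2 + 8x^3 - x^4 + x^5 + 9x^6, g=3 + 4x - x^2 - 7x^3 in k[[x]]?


[x^9] = sum a_i*b_j, i+j=9
  9*-7=-63
Sum=-63


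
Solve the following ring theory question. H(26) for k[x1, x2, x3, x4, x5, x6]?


C(d+n-1,n-1)=C(31,5)=169911


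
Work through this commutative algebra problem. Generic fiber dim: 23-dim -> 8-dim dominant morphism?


dim(fiber)=dim(X)-dim(Y)=23-8=15


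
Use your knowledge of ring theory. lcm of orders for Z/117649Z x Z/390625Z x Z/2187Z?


Exponent = lcm of the cyclic orders; pairwise coprime => product.
7^6*5^8*3^7=117649*390625*2187=100507173046875


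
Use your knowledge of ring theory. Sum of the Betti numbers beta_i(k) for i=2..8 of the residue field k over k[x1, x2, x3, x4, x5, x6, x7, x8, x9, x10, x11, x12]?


Koszul resolution: beta_i(k)=C(n,i), n=12
C(12,2)=66, C(12,3)=220, C(12,4)=495, C(12,5)=792, C(12,6)=924, C(12,7)=792, C(12,8)=495
Sum=3784


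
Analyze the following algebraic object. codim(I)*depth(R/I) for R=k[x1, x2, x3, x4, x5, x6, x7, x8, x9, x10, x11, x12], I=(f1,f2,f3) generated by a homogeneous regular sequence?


codim=3, depth=dim(R/I)=12-3=9
Product=3*9=27


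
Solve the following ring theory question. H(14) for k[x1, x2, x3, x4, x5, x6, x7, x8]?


C(d+n-1,n-1)=C(21,7)=116280


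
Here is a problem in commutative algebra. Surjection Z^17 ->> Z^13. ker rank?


rank(ker) = 17-13 = 4


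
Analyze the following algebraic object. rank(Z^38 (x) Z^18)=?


rank(M(x)N) = rank(M)*rank(N)
38*18 = 684


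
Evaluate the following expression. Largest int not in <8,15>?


gcd(8,15)=1 => F=ab-a-b=8*15-8-15=120-23=97


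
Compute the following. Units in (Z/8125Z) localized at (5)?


Local ring = Z/625Z.
phi(625) = 5^3*(5-1) = 500


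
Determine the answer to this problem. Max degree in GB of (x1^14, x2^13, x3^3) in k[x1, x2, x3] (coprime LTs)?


Pure powers, coprime LTs => already GB.
Degrees: 14, 13, 3
Max=14


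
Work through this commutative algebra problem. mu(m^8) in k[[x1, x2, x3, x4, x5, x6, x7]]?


C(n+d-1,d)=C(14,8)=3003


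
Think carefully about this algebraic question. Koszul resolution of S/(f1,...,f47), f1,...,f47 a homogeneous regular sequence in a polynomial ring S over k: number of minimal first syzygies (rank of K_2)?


Regular sequence => Koszul complex is the minimal free resolution.
Syz_1 minimally generated by Koszul relations f_i*e_j - f_j*e_i (i<j): mu(Syz_1) = beta_2 = C(m,2) = m(m-1)/2
m=47
47*46/2 = 1081


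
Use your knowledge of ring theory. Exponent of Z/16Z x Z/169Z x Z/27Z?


Exponent = lcm of the cyclic orders; pairwise coprime => product.
2^4*13^2*3^3=16*169*27=73008


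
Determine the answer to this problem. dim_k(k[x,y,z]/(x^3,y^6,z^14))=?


Basis: x^iy^jz^k, i<3,j<6,k<14
3*6*14=252


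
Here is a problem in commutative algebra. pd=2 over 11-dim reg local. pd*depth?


pd+depth=11
depth=11-2=9
pd*depth=2*9=18


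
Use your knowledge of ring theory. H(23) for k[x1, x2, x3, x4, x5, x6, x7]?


C(d+n-1,n-1)=C(29,6)=475020


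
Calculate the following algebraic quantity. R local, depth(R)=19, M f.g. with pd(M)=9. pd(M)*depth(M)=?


pd+depth=19
depth=19-9=10
pd*depth=9*10=90


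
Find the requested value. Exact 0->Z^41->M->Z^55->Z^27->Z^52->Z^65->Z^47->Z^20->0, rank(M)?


Alt sum=0:
(-1)^0*41 + (-1)^1*? + (-1)^2*55 + (-1)^3*27 + (-1)^4*52 + (-1)^5*65 + (-1)^6*47 + (-1)^7*20=0
rank(M)=83


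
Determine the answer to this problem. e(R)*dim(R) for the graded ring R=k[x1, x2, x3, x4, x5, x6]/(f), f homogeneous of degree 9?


e(R)=deg(f)=9, dim(R)=6-1=5
e*dim=9*5=45


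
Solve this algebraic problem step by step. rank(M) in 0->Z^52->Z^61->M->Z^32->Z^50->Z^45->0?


Alt sum=0:
(-1)^0*52 + (-1)^1*61 + (-1)^2*? + (-1)^3*32 + (-1)^4*50 + (-1)^5*45=0
rank(M)=36


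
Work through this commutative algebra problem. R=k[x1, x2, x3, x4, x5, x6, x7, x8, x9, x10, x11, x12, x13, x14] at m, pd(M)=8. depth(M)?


pd+depth=depth(R)=14
depth=14-8=6


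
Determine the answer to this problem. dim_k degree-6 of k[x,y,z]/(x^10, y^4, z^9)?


Need i<10, j<4, k<9 with i+j+k=6.
For each i, j ranges over max(0,6-i-8)..min(3,6-i):
  i=0: j in [0,3] -> 4
  i=1: j in [0,3] -> 4
  i=2: j in [0,3] -> 4
  i=3: j in [0,3] -> 4
  i=4: j in [0,2] -> 3
  i=5: j in [0,1] -> 2
  i=6: j in [0,0] -> 1
H(6) = 4+4+4+4+3+2+1 = 22


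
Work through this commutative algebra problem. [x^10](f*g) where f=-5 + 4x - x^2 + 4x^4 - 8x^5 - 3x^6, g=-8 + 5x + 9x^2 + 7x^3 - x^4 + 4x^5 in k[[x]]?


[x^10] = sum a_i*b_j, i+j=10
  -8*4=-32
  -3*-1=3
Sum=-29


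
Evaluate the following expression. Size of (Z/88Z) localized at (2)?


2-primary part: 88=2^3*11
Size=2^3=8


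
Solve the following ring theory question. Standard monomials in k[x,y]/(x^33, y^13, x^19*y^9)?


k[x,y]/I, I = (x^33, y^13, x^19*y^9)
Rect: 33x13=429. Corner: (33-19)x(13-9)=56.
dim = 429-56 = 373


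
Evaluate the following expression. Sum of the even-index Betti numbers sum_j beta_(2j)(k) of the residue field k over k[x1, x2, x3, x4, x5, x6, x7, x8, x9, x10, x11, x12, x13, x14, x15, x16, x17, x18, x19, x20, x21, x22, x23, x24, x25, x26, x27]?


Koszul resolution: beta_i(k)=C(n,i), n=27
sum_even C(27,i) = 2^(n-1) = 2^26 = 67108864


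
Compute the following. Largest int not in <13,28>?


gcd(13,28)=1 => F=ab-a-b=13*28-13-28=364-41=323


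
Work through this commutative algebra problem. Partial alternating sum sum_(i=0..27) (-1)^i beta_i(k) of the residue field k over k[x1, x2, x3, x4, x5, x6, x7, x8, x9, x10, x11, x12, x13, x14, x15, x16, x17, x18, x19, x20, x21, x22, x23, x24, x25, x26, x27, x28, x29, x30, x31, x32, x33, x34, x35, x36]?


Koszul resolution: beta_i(k)=C(n,i), n=36
sum_(i=0..p) (-1)^i C(n,i) = (-1)^p C(n-1,p)
(-1)^27*C(35,27) = (-1)^27*23535820 = -23535820


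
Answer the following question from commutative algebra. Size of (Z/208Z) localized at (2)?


2-primary part: 208=2^4*13
Size=2^4=16


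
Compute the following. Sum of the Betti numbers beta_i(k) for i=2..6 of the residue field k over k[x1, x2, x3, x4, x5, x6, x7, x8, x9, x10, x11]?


Koszul resolution: beta_i(k)=C(n,i), n=11
C(11,2)=55, C(11,3)=165, C(11,4)=330, C(11,5)=462, C(11,6)=462
Sum=1474


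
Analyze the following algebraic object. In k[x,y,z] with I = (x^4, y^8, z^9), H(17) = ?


Need i<4, j<8, k<9 with i+j+k=17.
For each i, j ranges over max(0,17-i-8)..min(7,17-i):
  i=0: j in [9,7] -> 0
  i=1: j in [8,7] -> 0
  i=2: j in [7,7] -> 1
  i=3: j in [6,7] -> 2
H(17) = 0+0+1+2 = 3


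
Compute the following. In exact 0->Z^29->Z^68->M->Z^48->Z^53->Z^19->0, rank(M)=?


Alt sum=0:
(-1)^0*29 + (-1)^1*68 + (-1)^2*? + (-1)^3*48 + (-1)^4*53 + (-1)^5*19=0
rank(M)=53


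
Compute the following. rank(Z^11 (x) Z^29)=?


rank(M(x)N) = rank(M)*rank(N)
11*29 = 319


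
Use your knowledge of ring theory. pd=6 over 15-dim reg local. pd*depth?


pd+depth=15
depth=15-6=9
pd*depth=6*9=54


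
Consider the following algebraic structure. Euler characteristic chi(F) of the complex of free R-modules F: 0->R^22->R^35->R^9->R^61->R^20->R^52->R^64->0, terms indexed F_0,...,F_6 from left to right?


chi = sum (-1)^i * rank:
(-1)^0*22=22
(-1)^1*35=-35
(-1)^2*9=9
(-1)^3*61=-61
(-1)^4*20=20
(-1)^5*52=-52
(-1)^6*64=64
chi=-33


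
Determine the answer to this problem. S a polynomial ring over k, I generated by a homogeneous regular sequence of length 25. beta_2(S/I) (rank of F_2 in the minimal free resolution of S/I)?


Regular sequence => Koszul complex is the minimal free resolution.
Syz_1 minimally generated by Koszul relations f_i*e_j - f_j*e_i (i<j): mu(Syz_1) = beta_2 = C(m,2) = m(m-1)/2
m=25
25*24/2 = 300


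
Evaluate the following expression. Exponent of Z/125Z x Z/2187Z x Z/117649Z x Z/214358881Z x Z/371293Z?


Exponent = lcm of the cyclic orders; pairwise coprime => product.
5^3*3^7*7^6*11^8*13^5=125*2187*117649*214358881*371293=2559795545206836471409875


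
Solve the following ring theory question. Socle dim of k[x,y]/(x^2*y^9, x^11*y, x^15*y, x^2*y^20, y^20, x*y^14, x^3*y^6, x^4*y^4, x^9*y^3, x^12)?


Socle = ann(m) = span of standard monomials u with x*u, y*u in I (staircase corners).
Redundant generators: x^15*y, x^2*y^20
Minimal generators: x^12, x^11*y, x^9*y^3, x^4*y^4, x^3*y^6, x^2*y^9, x*y^14, y^20
Corners: y^19, xy^13, x^2y^8, x^3y^5, x^8y^3, x^10y^2, x^11
Socle dim=7


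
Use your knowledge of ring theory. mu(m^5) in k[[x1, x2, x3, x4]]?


C(n+d-1,d)=C(8,5)=56


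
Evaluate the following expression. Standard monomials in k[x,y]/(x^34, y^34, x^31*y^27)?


k[x,y]/I, I = (x^34, y^34, x^31*y^27)
Rect: 34x34=1156. Corner: (34-31)x(34-27)=21.
dim = 1156-21 = 1135


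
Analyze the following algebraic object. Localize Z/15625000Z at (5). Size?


5-primary part: 15625000=5^9*8
Size=5^9=1953125


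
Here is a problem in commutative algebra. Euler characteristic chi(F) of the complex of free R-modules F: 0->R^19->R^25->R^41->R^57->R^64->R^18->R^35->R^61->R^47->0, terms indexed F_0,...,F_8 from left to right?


chi = sum (-1)^i * rank:
(-1)^0*19=19
(-1)^1*25=-25
(-1)^2*41=41
(-1)^3*57=-57
(-1)^4*64=64
(-1)^5*18=-18
(-1)^6*35=35
(-1)^7*61=-61
(-1)^8*47=47
chi=45


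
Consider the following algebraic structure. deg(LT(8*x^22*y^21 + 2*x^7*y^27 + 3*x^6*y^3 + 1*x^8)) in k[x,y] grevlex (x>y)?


LT: 8*x^22*y^21
deg_x=22, deg_y=21
Total=22+21=43


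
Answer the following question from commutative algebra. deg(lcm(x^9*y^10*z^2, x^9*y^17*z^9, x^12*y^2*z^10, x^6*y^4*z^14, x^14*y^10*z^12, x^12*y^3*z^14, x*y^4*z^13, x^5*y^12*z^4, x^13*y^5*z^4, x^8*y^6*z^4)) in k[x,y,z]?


lcm = componentwise max:
x: max(9,9,12,6,14,12,1,5,13,8)=14
y: max(10,17,2,4,10,3,4,12,5,6)=17
z: max(2,9,10,14,12,14,13,4,4,4)=14
Total=14+17+14=45


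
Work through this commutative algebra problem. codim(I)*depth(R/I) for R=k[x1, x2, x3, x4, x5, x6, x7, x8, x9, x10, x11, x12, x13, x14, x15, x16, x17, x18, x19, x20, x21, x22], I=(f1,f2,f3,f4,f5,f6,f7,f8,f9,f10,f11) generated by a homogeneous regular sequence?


codim=11, depth=dim(R/I)=22-11=11
Product=11*11=121


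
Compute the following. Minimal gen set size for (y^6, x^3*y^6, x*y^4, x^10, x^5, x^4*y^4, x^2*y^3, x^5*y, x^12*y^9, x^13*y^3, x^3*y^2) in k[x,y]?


Remove redundant (divisible by others).
x^3*y^6 redundant.
x^13*y^3 redundant.
x^5*y redundant.
x^12*y^9 redundant.
x^10 redundant.
x^4*y^4 redundant.
Min: x^5, x^3*y^2, x^2*y^3, x*y^4, y^6
Count=5


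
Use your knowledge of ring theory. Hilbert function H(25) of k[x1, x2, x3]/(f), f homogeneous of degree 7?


C(27,2)-C(20,2)=351-190=161


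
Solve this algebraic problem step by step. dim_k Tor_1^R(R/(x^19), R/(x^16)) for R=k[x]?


Tor_1(R/I,R/J)=(I cap J)/IJ=(x^19)/(x^35)
dim=35-19=min(19,16)=16


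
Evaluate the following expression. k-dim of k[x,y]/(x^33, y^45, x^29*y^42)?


k[x,y]/I, I = (x^33, y^45, x^29*y^42)
Rect: 33x45=1485. Corner: (33-29)x(45-42)=12.
dim = 1485-12 = 1473


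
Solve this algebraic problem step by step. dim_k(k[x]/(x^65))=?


Basis: 1,x,...,x^64
dim=65


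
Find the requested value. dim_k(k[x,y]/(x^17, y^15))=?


Basis: x^i*y^j, i<17, j<15
17*15=255


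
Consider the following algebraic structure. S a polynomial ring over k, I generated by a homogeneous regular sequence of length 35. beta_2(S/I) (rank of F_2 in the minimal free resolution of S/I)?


Regular sequence => Koszul complex is the minimal free resolution.
Syz_1 minimally generated by Koszul relations f_i*e_j - f_j*e_i (i<j): mu(Syz_1) = beta_2 = C(m,2) = m(m-1)/2
m=35
35*34/2 = 595


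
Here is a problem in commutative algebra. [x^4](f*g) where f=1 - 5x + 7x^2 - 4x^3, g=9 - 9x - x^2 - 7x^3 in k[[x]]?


[x^4] = sum a_i*b_j, i+j=4
  -5*-7=35
  7*-1=-7
  -4*-9=36
Sum=64


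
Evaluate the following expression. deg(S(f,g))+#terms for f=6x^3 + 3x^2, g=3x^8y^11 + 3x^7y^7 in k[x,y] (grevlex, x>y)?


LT(f)=6x^3, LT(g)=3x^8y^11
lcm(LM)=x^8y^11
S(f,g) (scaled by 18 to clear denominators) = 3x^5y^11*f - 6*g = 9x^7y^11 - 18x^7y^7
2 terms, deg 18.
18+2=20


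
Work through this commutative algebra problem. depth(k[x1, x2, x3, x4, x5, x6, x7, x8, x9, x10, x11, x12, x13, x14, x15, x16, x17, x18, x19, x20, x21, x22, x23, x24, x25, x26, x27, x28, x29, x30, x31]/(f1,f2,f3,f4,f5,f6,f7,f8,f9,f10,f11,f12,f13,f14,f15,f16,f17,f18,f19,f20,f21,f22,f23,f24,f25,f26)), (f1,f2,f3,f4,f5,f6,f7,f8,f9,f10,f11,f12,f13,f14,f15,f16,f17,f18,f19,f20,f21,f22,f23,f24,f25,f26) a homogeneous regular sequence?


depth(R)=31
depth(R/I)=31-26=5


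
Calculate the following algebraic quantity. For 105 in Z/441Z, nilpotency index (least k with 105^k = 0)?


105^k mod 441:
k=1: 105
k=2: 0
First zero at k = 2


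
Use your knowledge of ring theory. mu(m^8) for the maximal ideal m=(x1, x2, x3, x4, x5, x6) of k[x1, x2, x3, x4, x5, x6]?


Graded Nakayama: mu(m^d) = dim_k (m^d/m^(d+1)) = #degree-8 monomials in 6 vars
C(n+d-1,d)=C(13,8)=1287


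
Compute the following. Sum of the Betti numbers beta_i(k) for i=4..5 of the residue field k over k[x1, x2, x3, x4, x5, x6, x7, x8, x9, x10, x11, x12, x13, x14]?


Koszul resolution: beta_i(k)=C(n,i), n=14
C(14,4)=1001, C(14,5)=2002
Sum=3003


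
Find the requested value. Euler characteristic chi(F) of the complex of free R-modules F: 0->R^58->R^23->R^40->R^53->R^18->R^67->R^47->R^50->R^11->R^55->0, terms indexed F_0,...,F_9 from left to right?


chi = sum (-1)^i * rank:
(-1)^0*58=58
(-1)^1*23=-23
(-1)^2*40=40
(-1)^3*53=-53
(-1)^4*18=18
(-1)^5*67=-67
(-1)^6*47=47
(-1)^7*50=-50
(-1)^8*11=11
(-1)^9*55=-55
chi=-74


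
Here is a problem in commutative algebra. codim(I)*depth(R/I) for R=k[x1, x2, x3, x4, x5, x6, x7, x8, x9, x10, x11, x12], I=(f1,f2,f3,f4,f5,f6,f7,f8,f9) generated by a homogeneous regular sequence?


codim=9, depth=dim(R/I)=12-9=3
Product=9*3=27


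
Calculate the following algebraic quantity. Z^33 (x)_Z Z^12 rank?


rank(M(x)N) = rank(M)*rank(N)
33*12 = 396


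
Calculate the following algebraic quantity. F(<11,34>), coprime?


gcd(11,34)=1 => F=ab-a-b=11*34-11-34=374-45=329


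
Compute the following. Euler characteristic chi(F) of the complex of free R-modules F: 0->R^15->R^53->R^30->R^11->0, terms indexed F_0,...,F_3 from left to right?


chi = sum (-1)^i * rank:
(-1)^0*15=15
(-1)^1*53=-53
(-1)^2*30=30
(-1)^3*11=-11
chi=-19


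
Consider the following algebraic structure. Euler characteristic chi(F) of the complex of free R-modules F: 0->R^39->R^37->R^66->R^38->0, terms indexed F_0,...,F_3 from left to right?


chi = sum (-1)^i * rank:
(-1)^0*39=39
(-1)^1*37=-37
(-1)^2*66=66
(-1)^3*38=-38
chi=30


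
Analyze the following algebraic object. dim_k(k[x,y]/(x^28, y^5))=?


Basis: x^i*y^j, i<28, j<5
28*5=140


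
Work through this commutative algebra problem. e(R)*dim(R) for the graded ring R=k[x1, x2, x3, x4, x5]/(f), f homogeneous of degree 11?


e(R)=deg(f)=11, dim(R)=5-1=4
e*dim=11*4=44


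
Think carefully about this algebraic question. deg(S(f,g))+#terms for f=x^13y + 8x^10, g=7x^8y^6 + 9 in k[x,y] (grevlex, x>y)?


LT(f)=x^13y, LT(g)=7x^8y^6
lcm(LM)=x^13y^6
S(f,g) (scaled by 7 to clear denominators) = 7y^5*f - x^5*g = 56x^10y^5 - 9x^5
2 terms, deg 15.
15+2=17


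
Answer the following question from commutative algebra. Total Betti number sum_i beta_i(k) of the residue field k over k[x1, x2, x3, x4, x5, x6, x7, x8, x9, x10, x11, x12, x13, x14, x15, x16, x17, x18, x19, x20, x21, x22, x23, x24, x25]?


Koszul resolution: beta_i(k)=C(n,i), n=25
sum_i C(25,i) = 2^25 = 33554432


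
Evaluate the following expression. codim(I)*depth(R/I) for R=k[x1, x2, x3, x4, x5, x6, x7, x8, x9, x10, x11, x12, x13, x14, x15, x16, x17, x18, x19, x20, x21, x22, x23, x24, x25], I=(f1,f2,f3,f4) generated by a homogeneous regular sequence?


codim=4, depth=dim(R/I)=25-4=21
Product=4*21=84


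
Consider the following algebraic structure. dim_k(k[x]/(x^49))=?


Basis: 1,x,...,x^48
dim=49


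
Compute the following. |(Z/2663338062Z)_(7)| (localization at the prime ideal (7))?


7-primary part: 2663338062=7^9*66
Size=7^9=40353607


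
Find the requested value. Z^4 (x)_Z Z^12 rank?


rank(M(x)N) = rank(M)*rank(N)
4*12 = 48


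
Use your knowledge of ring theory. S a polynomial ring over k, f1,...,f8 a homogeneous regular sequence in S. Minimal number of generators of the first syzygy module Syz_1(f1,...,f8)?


Regular sequence => Koszul complex is the minimal free resolution.
Syz_1 minimally generated by Koszul relations f_i*e_j - f_j*e_i (i<j): mu(Syz_1) = beta_2 = C(m,2) = m(m-1)/2
m=8
8*7/2 = 28


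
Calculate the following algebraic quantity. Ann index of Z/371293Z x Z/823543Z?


Exponent = lcm of the cyclic orders; pairwise coprime => product.
13^5*7^7=371293*823543=305775751099


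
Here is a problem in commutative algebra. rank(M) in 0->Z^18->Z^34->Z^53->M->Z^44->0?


Alt sum=0:
(-1)^0*18 + (-1)^1*34 + (-1)^2*53 + (-1)^3*? + (-1)^4*44=0
rank(M)=81


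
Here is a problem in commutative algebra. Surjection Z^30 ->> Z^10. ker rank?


rank(ker) = 30-10 = 20


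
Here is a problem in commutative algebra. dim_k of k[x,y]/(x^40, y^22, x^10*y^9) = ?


k[x,y]/I, I = (x^40, y^22, x^10*y^9)
Rect: 40x22=880. Corner: (40-10)x(22-9)=390.
dim = 880-390 = 490


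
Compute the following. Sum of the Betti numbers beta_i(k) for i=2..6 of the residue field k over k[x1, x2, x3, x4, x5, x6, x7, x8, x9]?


Koszul resolution: beta_i(k)=C(n,i), n=9
C(9,2)=36, C(9,3)=84, C(9,4)=126, C(9,5)=126, C(9,6)=84
Sum=456


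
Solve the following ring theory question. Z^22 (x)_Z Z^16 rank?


rank(M(x)N) = rank(M)*rank(N)
22*16 = 352


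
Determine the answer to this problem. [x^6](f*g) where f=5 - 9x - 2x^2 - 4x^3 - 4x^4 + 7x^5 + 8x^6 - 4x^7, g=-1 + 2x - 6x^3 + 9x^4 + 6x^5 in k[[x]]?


[x^6] = sum a_i*b_j, i+j=6
  -9*6=-54
  -2*9=-18
  -4*-6=24
  7*2=14
  8*-1=-8
Sum=-42


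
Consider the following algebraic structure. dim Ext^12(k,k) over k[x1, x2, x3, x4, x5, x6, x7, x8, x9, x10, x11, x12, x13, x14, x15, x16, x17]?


C(n,i)=C(17,12)=6188


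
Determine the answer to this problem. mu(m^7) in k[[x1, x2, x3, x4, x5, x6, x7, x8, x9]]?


C(n+d-1,d)=C(15,7)=6435


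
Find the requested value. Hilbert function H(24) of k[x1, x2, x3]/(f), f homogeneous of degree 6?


C(26,2)-C(20,2)=325-190=135


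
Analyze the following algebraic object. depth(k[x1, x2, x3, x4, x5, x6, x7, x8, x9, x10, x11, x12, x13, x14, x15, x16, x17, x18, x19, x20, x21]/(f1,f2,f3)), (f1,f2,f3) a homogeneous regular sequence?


depth(R)=21
depth(R/I)=21-3=18


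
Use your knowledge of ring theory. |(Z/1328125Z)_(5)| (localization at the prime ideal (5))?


5-primary part: 1328125=5^7*17
Size=5^7=78125


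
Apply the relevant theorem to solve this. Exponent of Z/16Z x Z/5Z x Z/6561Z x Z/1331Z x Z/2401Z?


Exponent = lcm of the cyclic orders; pairwise coprime => product.
2^4*5^1*3^8*11^3*7^4=16*5*6561*1331*2401=1677375287280


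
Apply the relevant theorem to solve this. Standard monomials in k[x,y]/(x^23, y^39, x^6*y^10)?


k[x,y]/I, I = (x^23, y^39, x^6*y^10)
Rect: 23x39=897. Corner: (23-6)x(39-10)=493.
dim = 897-493 = 404


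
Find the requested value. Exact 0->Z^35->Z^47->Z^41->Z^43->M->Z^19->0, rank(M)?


Alt sum=0:
(-1)^0*35 + (-1)^1*47 + (-1)^2*41 + (-1)^3*43 + (-1)^4*? + (-1)^5*19=0
rank(M)=33


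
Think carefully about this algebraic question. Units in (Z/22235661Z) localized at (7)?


Local ring = Z/823543Z.
phi(823543) = 7^6*(7-1) = 705894


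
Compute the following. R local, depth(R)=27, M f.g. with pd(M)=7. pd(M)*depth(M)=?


pd+depth=27
depth=27-7=20
pd*depth=7*20=140


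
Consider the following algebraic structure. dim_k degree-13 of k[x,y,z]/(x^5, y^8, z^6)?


Need i<5, j<8, k<6 with i+j+k=13.
For each i, j ranges over max(0,13-i-5)..min(7,13-i):
  i=0: j in [8,7] -> 0
  i=1: j in [7,7] -> 1
  i=2: j in [6,7] -> 2
  i=3: j in [5,7] -> 3
  i=4: j in [4,7] -> 4
H(13) = 0+1+2+3+4 = 10


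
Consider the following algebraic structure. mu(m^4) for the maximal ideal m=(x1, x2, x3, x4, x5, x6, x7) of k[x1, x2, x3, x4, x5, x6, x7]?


Graded Nakayama: mu(m^d) = dim_k (m^d/m^(d+1)) = #degree-4 monomials in 7 vars
C(n+d-1,d)=C(10,4)=210


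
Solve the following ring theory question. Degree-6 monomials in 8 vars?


C(d+n-1,n-1)=C(13,7)=1716


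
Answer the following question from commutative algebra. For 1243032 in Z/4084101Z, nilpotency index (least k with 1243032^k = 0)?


1243032^k mod 4084101:
k=1: 1243032
k=2: 2873997
k=3: 907578
k=4: 1361367
k=5: 0
First zero at k = 5


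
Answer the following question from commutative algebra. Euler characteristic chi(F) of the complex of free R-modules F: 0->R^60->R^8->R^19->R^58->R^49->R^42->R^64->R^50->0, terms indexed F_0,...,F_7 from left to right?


chi = sum (-1)^i * rank:
(-1)^0*60=60
(-1)^1*8=-8
(-1)^2*19=19
(-1)^3*58=-58
(-1)^4*49=49
(-1)^5*42=-42
(-1)^6*64=64
(-1)^7*50=-50
chi=34


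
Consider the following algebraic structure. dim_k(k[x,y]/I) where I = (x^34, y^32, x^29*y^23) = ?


k[x,y]/I, I = (x^34, y^32, x^29*y^23)
Rect: 34x32=1088. Corner: (34-29)x(32-23)=45.
dim = 1088-45 = 1043


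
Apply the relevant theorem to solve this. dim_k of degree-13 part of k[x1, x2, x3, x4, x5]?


C(d+n-1,n-1)=C(17,4)=2380


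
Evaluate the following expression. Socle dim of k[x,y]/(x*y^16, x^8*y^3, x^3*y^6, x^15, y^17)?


Socle = ann(m) = span of standard monomials u with x*u, y*u in I (staircase corners).
Minimal generators: x^15, x^8*y^3, x^3*y^6, x*y^16, y^17
Corners: y^16, x^2y^15, x^7y^5, x^14y^2
Socle dim=4


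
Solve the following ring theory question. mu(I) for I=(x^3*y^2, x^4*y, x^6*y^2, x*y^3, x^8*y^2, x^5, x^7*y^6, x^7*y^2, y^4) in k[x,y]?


Remove redundant (divisible by others).
x^7*y^6 redundant.
x^8*y^2 redundant.
x^7*y^2 redundant.
x^6*y^2 redundant.
Min: x^5, x^4*y, x^3*y^2, x*y^3, y^4
Count=5


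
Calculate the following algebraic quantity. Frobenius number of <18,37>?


gcd(18,37)=1 => F=ab-a-b=18*37-18-37=666-55=611


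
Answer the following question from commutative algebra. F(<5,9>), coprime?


gcd(5,9)=1 => F=ab-a-b=5*9-5-9=45-14=31


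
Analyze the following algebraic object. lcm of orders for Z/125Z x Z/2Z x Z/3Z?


Exponent = lcm of the cyclic orders; pairwise coprime => product.
5^3*2^1*3^1=125*2*3=750


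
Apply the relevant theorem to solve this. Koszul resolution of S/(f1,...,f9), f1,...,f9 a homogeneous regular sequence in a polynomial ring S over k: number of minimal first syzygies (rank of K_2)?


Regular sequence => Koszul complex is the minimal free resolution.
Syz_1 minimally generated by Koszul relations f_i*e_j - f_j*e_i (i<j): mu(Syz_1) = beta_2 = C(m,2) = m(m-1)/2
m=9
9*8/2 = 36


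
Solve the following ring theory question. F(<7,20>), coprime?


gcd(7,20)=1 => F=ab-a-b=7*20-7-20=140-27=113
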